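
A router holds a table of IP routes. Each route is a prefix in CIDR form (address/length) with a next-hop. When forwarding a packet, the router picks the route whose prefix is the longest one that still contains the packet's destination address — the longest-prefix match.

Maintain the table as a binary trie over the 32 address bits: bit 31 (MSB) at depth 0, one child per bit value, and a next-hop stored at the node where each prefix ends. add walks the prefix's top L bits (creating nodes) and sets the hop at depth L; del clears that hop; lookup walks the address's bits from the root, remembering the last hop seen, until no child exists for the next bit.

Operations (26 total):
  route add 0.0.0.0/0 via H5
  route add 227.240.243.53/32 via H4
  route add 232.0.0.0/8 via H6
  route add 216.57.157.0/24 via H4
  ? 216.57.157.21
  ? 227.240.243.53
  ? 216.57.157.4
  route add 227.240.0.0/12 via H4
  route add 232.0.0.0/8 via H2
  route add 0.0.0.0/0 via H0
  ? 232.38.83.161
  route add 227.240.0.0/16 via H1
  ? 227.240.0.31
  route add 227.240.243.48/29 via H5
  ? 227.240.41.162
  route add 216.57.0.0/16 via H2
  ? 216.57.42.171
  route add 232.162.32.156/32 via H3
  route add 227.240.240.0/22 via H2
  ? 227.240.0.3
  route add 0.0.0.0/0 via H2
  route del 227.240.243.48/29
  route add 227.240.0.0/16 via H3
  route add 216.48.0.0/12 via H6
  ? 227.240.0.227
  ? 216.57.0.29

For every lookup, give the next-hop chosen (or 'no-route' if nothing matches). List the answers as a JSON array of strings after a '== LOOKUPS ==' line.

Trace:
  add 0.0.0.0/0 -> H5 at depth 0
  add 227.240.243.53/32 -> H4 at depth 32
  add 232.0.0.0/8 -> H6 at depth 8
  add 216.57.157.0/24 -> H4 at depth 24
  Q 216.57.157.21: descend 110110000011100110011101 ; hops seen [H5,H4] ; pick H4
  Q 227.240.243.53: descend 11100011111100001111001100110101 ; hops seen [H5,H4] ; pick H4
  Q 216.57.157.4: descend 110110000011100110011101 ; hops seen [H5,H4] ; pick H4
  add 227.240.0.0/12 -> H4 at depth 12
  add 232.0.0.0/8 -> H2 at depth 8
  add 0.0.0.0/0 -> H0 at depth 0
  Q 232.38.83.161: descend 11101000 ; hops seen [H0,H2] ; pick H2
  add 227.240.0.0/16 -> H1 at depth 16
  Q 227.240.0.31: descend 1110001111110000 ; hops seen [H0,H4,H1] ; pick H1
  add 227.240.243.48/29 -> H5 at depth 29
  Q 227.240.41.162: descend 1110001111110000 ; hops seen [H0,H4,H1] ; pick H1
  add 216.57.0.0/16 -> H2 at depth 16
  Q 216.57.42.171: descend 1101100000111001 ; hops seen [H0,H2] ; pick H2
  add 232.162.32.156/32 -> H3 at depth 32
  add 227.240.240.0/22 -> H2 at depth 22
  Q 227.240.0.3: descend 1110001111110000 ; hops seen [H0,H4,H1] ; pick H1
  add 0.0.0.0/0 -> H2 at depth 0
  del 227.240.243.48/29 (clear depth 29)
  add 227.240.0.0/16 -> H3 at depth 16
  add 216.48.0.0/12 -> H6 at depth 12
  Q 227.240.0.227: descend 1110001111110000 ; hops seen [H2,H4,H3] ; pick H3
  Q 216.57.0.29: descend 1101100000111001 ; hops seen [H2,H6,H2] ; pick H2

== LOOKUPS ==
["H4","H4","H4","H2","H1","H1","H2","H1","H3","H2"]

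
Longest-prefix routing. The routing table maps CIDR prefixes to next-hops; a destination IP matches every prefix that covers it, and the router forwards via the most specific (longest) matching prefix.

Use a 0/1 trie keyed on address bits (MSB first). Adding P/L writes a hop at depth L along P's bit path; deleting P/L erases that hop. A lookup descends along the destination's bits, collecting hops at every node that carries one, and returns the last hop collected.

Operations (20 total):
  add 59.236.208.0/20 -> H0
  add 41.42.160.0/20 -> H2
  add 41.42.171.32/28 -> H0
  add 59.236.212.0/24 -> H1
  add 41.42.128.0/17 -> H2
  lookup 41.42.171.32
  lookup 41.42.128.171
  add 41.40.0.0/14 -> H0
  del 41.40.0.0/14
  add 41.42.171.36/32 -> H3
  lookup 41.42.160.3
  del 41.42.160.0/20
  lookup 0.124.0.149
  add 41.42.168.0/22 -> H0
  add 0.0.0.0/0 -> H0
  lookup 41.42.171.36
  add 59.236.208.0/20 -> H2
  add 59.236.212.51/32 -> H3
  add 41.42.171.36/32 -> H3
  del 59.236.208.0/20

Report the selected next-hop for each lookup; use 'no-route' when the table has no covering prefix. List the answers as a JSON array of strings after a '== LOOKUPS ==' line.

Trace:
  add 59.236.208.0/20 -> H0 at depth 20
  add 41.42.160.0/20 -> H2 at depth 20
  add 41.42.171.32/28 -> H0 at depth 28
  add 59.236.212.0/24 -> H1 at depth 24
  add 41.42.128.0/17 -> H2 at depth 17
  lookup 41.42.171.32: bits 0010100100101010101010110010 walk d0:-→d1:-→d2:-→d3:-→d4:-→d5:-→d6:-→d7:-→d8:-→d9:-→d10:-→d11:-→d12:-→d13:-→d14:-→d15:-→d16:-→d17:H2→d18:-→d19:-→d20:H2→d21:-→d22:-→d23:-→d24:-→d25:-→d26:-→d27:-→d28:H0 -> H0
  lookup 41.42.128.171: bits 001010010010101010 walk d0:-→d1:-→d2:-→d3:-→d4:-→d5:-→d6:-→d7:-→d8:-→d9:-→d10:-→d11:-→d12:-→d13:-→d14:-→d15:-→d16:-→d17:H2→d18:- -> H2
  add 41.40.0.0/14 -> H0 at depth 14
  del 41.40.0.0/14 (clear depth 14)
  add 41.42.171.36/32 -> H3 at depth 32
  lookup 41.42.160.3: bits 00101001001010101010 walk d0:-→d1:-→d2:-→d3:-→d4:-→d5:-→d6:-→d7:-→d8:-→d9:-→d10:-→d11:-→d12:-→d13:-→d14:-→d15:-→d16:-→d17:H2→d18:-→d19:-→d20:H2 -> H2
  del 41.42.160.0/20 (clear depth 20)
  lookup 0.124.0.149: bits 00 walk d0:-→d1:-→d2:- -> no-route
  add 41.42.168.0/22 -> H0 at depth 22
  add 0.0.0.0/0 -> H0 at depth 0
  lookup 41.42.171.36: bits 00101001001010101010101100100100 walk d0:H0→d1:-→d2:-→d3:-→d4:-→d5:-→d6:-→d7:-→d8:-→d9:-→d10:-→d11:-→d12:-→d13:-→d14:-→d15:-→d16:-→d17:H2→d18:-→d19:-→d20:-→d21:-→d22:H0→d23:-→d24:-→d25:-→d26:-→d27:-→d28:H0→d29:-→d30:-→d31:-→d32:H3 -> H3
  add 59.236.208.0/20 -> H2 at depth 20
  add 59.236.212.51/32 -> H3 at depth 32
  add 41.42.171.36/32 -> H3 at depth 32
  del 59.236.208.0/20 (clear depth 20)

== LOOKUPS ==
["H0","H2","H2","no-route","H3"]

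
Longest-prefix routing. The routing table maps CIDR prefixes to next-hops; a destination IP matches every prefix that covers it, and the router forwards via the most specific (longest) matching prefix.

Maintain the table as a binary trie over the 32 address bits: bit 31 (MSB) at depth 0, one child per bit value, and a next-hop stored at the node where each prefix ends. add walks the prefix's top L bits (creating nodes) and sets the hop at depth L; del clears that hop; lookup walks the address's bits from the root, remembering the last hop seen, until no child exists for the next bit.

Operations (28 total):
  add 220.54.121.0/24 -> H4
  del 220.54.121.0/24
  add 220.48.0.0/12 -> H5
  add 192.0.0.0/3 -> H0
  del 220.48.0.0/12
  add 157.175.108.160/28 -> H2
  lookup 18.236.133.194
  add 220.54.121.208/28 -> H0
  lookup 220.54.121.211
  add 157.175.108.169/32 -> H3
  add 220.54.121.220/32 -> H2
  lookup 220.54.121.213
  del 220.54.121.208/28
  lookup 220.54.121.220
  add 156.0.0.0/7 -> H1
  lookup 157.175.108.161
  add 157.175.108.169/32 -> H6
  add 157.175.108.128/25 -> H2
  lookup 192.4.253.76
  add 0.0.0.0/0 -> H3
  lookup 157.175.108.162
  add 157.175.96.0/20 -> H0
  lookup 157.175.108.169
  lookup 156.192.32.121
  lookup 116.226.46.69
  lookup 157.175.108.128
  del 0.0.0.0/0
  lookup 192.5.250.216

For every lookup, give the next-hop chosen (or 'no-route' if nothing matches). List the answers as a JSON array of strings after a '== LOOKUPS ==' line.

Apply in order:
  + 220.54.121.0/24 (H4) depth=24
  - 220.54.121.0/24 clear@24
  + 220.48.0.0/12 (H5) depth=12
  + 192.0.0.0/3 (H0) depth=3
  - 220.48.0.0/12 clear@12
  + 157.175.108.160/28 (H2) depth=28
  Q 18.236.133.194: descend ε ; hops seen [∅] ; pick no-route
  + 220.54.121.208/28 (H0) depth=28
  Q 220.54.121.211: descend 1101110000110110011110011101 ; hops seen [H0,H0] ; pick H0
  + 157.175.108.169/32 (H3) depth=32
  + 220.54.121.220/32 (H2) depth=32
  Q 220.54.121.213: descend 1101110000110110011110011101 ; hops seen [H0,H0] ; pick H0
  - 220.54.121.208/28 clear@28
  Q 220.54.121.220: descend 11011100001101100111100111011100 ; hops seen [H0,H2] ; pick H2
  + 156.0.0.0/7 (H1) depth=7
  Q 157.175.108.161: descend 1001110110101111011011001010 ; hops seen [H1,H2] ; pick H2
  + 157.175.108.169/32 (H6) depth=32
  + 157.175.108.128/25 (H2) depth=25
  Q 192.4.253.76: descend 110 ; hops seen [H0] ; pick H0
  + 0.0.0.0/0 (H3) depth=0
  Q 157.175.108.162: descend 1001110110101111011011001010 ; hops seen [H3,H1,H2,H2] ; pick H2
  + 157.175.96.0/20 (H0) depth=20
  Q 157.175.108.169: descend 10011101101011110110110010101001 ; hops seen [H3,H1,H0,H2,H2,H6] ; pick H6
  Q 156.192.32.121: descend 1001110 ; hops seen [H3,H1] ; pick H1
  Q 116.226.46.69: descend ε ; hops seen [H3] ; pick H3
  Q 157.175.108.128: descend 10011101101011110110110010 ; hops seen [H3,H1,H0,H2] ; pick H2
  - 0.0.0.0/0 clear@0
  Q 192.5.250.216: descend 110 ; hops seen [H0] ; pick H0

== LOOKUPS ==
["no-route","H0","H0","H2","H2","H0","H2","H6","H1","H3","H2","H0"]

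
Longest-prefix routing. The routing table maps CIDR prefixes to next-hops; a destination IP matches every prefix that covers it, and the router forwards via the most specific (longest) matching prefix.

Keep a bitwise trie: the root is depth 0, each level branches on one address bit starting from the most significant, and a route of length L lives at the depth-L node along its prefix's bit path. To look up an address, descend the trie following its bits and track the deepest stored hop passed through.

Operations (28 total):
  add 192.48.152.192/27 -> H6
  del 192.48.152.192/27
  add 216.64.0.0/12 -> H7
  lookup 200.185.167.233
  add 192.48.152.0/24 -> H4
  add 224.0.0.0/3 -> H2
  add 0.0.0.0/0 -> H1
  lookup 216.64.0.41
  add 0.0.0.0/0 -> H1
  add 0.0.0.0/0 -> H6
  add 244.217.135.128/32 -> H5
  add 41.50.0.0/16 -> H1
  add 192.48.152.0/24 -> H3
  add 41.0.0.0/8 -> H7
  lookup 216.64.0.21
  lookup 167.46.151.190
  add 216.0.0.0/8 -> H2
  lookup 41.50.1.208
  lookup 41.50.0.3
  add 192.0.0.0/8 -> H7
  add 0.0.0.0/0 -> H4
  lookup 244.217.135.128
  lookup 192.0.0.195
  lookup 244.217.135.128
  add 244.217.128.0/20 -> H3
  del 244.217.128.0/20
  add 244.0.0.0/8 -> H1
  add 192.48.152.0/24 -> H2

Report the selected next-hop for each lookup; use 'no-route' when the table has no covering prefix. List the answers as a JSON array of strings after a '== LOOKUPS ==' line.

Process each operation:
  + 192.48.152.192/27 (H6) depth=27
  del 192.48.152.192/27 (clear depth 27)
  + 216.64.0.0/12 (H7) depth=12
  lookup 200.185.167.233: bits 1100 walk d0:-→d1:-→d2:-→d3:-→d4:- -> no-route
  + 192.48.152.0/24 (H4) depth=24
  + 224.0.0.0/3 (H2) depth=3
  + 0.0.0.0/0 (H1) depth=0
  lookup 216.64.0.41: bits 110110000100 walk d0:H1→d1:-→d2:-→d3:-→d4:-→d5:-→d6:-→d7:-→d8:-→d9:-→d10:-→d11:-→d12:H7 -> H7
  + 0.0.0.0/0 (H1) depth=0
  + 0.0.0.0/0 (H6) depth=0
  + 244.217.135.128/32 (H5) depth=32
  + 41.50.0.0/16 (H1) depth=16
  + 192.48.152.0/24 (H3) depth=24
  + 41.0.0.0/8 (H7) depth=8
  lookup 216.64.0.21: bits 110110000100 walk d0:H6→d1:-→d2:-→d3:-→d4:-→d5:-→d6:-→d7:-→d8:-→d9:-→d10:-→d11:-→d12:H7 -> H7
  lookup 167.46.151.190: bits 1 walk d0:H6→d1:- -> H6
  + 216.0.0.0/8 (H2) depth=8
  lookup 41.50.1.208: bits 0010100100110010 walk d0:H6→d1:-→d2:-→d3:-→d4:-→d5:-→d6:-→d7:-→d8:H7→d9:-→d10:-→d11:-→d12:-→d13:-→d14:-→d15:-→d16:H1 -> H1
  lookup 41.50.0.3: bits 0010100100110010 walk d0:H6→d1:-→d2:-→d3:-→d4:-→d5:-→d6:-→d7:-→d8:H7→d9:-→d10:-→d11:-→d12:-→d13:-→d14:-→d15:-→d16:H1 -> H1
  + 192.0.0.0/8 (H7) depth=8
  + 0.0.0.0/0 (H4) depth=0
  lookup 244.217.135.128: bits 11110100110110011000011110000000 walk d0:H4→d1:-→d2:-→d3:H2→d4:-→d5:-→d6:-→d7:-→d8:-→d9:-→d10:-→d11:-→d12:-→d13:-→d14:-→d15:-→d16:-→d17:-→d18:-→d19:-→d20:-→d21:-→d22:-→d23:-→d24:-→d25:-→d26:-→d27:-→d28:-→d29:-→d30:-→d31:-→d32:H5 -> H5
  lookup 192.0.0.195: bits 1100000000 walk d0:H4→d1:-→d2:-→d3:-→d4:-→d5:-→d6:-→d7:-→d8:H7→d9:-→d10:- -> H7
  lookup 244.217.135.128: bits 11110100110110011000011110000000 walk d0:H4→d1:-→d2:-→d3:H2→d4:-→d5:-→d6:-→d7:-→d8:-→d9:-→d10:-→d11:-→d12:-→d13:-→d14:-→d15:-→d16:-→d17:-→d18:-→d19:-→d20:-→d21:-→d22:-→d23:-→d24:-→d25:-→d26:-→d27:-→d28:-→d29:-→d30:-→d31:-→d32:H5 -> H5
  + 244.217.128.0/20 (H3) depth=20
  del 244.217.128.0/20 (clear depth 20)
  + 244.0.0.0/8 (H1) depth=8
  + 192.48.152.0/24 (H2) depth=24

== LOOKUPS ==
["no-route","H7","H7","H6","H1","H1","H5","H7","H5"]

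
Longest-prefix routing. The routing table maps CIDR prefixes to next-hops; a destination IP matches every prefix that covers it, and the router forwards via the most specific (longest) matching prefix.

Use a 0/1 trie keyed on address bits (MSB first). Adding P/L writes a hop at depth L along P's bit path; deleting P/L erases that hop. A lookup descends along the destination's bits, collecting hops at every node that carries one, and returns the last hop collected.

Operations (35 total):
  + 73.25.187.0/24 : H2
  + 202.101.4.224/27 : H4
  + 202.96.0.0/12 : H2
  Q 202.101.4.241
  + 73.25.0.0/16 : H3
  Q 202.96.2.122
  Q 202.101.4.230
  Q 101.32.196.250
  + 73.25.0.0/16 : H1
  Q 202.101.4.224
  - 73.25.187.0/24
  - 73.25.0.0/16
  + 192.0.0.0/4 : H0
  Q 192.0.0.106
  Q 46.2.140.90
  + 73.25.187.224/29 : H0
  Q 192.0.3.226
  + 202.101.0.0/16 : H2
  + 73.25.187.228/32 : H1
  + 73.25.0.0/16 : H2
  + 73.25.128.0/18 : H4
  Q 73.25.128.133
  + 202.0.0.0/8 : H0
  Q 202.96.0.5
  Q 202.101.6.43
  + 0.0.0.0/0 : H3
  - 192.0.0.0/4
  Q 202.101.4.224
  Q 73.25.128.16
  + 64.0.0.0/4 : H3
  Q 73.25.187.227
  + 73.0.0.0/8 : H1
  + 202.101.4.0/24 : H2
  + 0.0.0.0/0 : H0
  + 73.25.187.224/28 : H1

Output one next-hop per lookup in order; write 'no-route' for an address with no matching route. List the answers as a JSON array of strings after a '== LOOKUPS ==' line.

Process each operation:
  + 73.25.187.0/24 (H2) depth=24
  + 202.101.4.224/27 (H4) depth=27
  + 202.96.0.0/12 (H2) depth=12
  ? 202.101.4.241  path d0:-→d1:-→d2:-→d3:-→d4:-→d5:-→d6:-→d7:-→d8:-→d9:-→d10:-→d11:-→d12:H2→d13:-→d14:-→d15:-→d16:-→d17:-→d18:-→d19:-→d20:-→d21:-→d22:-→d23:-→d24:-→d25:-→d26:-→d27:H4  best=H4
  + 73.25.0.0/16 (H3) depth=16
  ? 202.96.2.122  path d0:-→d1:-→d2:-→d3:-→d4:-→d5:-→d6:-→d7:-→d8:-→d9:-→d10:-→d11:-→d12:H2→d13:-  best=H2
  ? 202.101.4.230  path d0:-→d1:-→d2:-→d3:-→d4:-→d5:-→d6:-→d7:-→d8:-→d9:-→d10:-→d11:-→d12:H2→d13:-→d14:-→d15:-→d16:-→d17:-→d18:-→d19:-→d20:-→d21:-→d22:-→d23:-→d24:-→d25:-→d26:-→d27:H4  best=H4
  ? 101.32.196.250  path d0:-→d1:-→d2:-  best=no-route
  + 73.25.0.0/16 (H1) depth=16
  ? 202.101.4.224  path d0:-→d1:-→d2:-→d3:-→d4:-→d5:-→d6:-→d7:-→d8:-→d9:-→d10:-→d11:-→d12:H2→d13:-→d14:-→d15:-→d16:-→d17:-→d18:-→d19:-→d20:-→d21:-→d22:-→d23:-→d24:-→d25:-→d26:-→d27:H4  best=H4
  - 73.25.187.0/24 clear@24
  - 73.25.0.0/16 clear@16
  + 192.0.0.0/4 (H0) depth=4
  ? 192.0.0.106  path d0:-→d1:-→d2:-→d3:-→d4:H0  best=H0
  ? 46.2.140.90  path d0:-→d1:-  best=no-route
  + 73.25.187.224/29 (H0) depth=29
  ? 192.0.3.226  path d0:-→d1:-→d2:-→d3:-→d4:H0  best=H0
  + 202.101.0.0/16 (H2) depth=16
  + 73.25.187.228/32 (H1) depth=32
  + 73.25.0.0/16 (H2) depth=16
  + 73.25.128.0/18 (H4) depth=18
  ? 73.25.128.133  path d0:-→d1:-→d2:-→d3:-→d4:-→d5:-→d6:-→d7:-→d8:-→d9:-→d10:-→d11:-→d12:-→d13:-→d14:-→d15:-→d16:H2→d17:-→d18:H4  best=H4
  + 202.0.0.0/8 (H0) depth=8
  ? 202.96.0.5  path d0:-→d1:-→d2:-→d3:-→d4:H0→d5:-→d6:-→d7:-→d8:H0→d9:-→d10:-→d11:-→d12:H2→d13:-  best=H2
  ? 202.101.6.43  path d0:-→d1:-→d2:-→d3:-→d4:H0→d5:-→d6:-→d7:-→d8:H0→d9:-→d10:-→d11:-→d12:H2→d13:-→d14:-→d15:-→d16:H2→d17:-→d18:-→d19:-→d20:-→d21:-→d22:-  best=H2
  + 0.0.0.0/0 (H3) depth=0
  - 192.0.0.0/4 clear@4
  ? 202.101.4.224  path d0:H3→d1:-→d2:-→d3:-→d4:-→d5:-→d6:-→d7:-→d8:H0→d9:-→d10:-→d11:-→d12:H2→d13:-→d14:-→d15:-→d16:H2→d17:-→d18:-→d19:-→d20:-→d21:-→d22:-→d23:-→d24:-→d25:-→d26:-→d27:H4  best=H4
  ? 73.25.128.16  path d0:H3→d1:-→d2:-→d3:-→d4:-→d5:-→d6:-→d7:-→d8:-→d9:-→d10:-→d11:-→d12:-→d13:-→d14:-→d15:-→d16:H2→d17:-→d18:H4  best=H4
  + 64.0.0.0/4 (H3) depth=4
  ? 73.25.187.227  path d0:H3→d1:-→d2:-→d3:-→d4:H3→d5:-→d6:-→d7:-→d8:-→d9:-→d10:-→d11:-→d12:-→d13:-→d14:-→d15:-→d16:H2→d17:-→d18:H4→d19:-→d20:-→d21:-→d22:-→d23:-→d24:-→d25:-→d26:-→d27:-→d28:-→d29:H0  best=H0
  + 73.0.0.0/8 (H1) depth=8
  + 202.101.4.0/24 (H2) depth=24
  + 0.0.0.0/0 (H0) depth=0
  + 73.25.187.224/28 (H1) depth=28

== LOOKUPS ==
["H4","H2","H4","no-route","H4","H0","no-route","H0","H4","H2","H2","H4","H4","H0"]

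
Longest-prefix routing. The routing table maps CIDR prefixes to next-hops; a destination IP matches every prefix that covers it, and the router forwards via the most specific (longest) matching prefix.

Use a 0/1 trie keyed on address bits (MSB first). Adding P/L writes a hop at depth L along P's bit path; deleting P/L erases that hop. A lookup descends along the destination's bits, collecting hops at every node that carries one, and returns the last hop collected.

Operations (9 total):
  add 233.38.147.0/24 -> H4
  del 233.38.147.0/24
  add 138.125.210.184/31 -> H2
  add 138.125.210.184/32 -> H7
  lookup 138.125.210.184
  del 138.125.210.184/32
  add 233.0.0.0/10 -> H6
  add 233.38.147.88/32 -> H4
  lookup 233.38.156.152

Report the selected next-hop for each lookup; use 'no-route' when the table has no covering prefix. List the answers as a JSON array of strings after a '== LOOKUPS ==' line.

Apply in order:
  + 233.38.147.0/24 (H4) depth=24
  - 233.38.147.0/24 clear@24
  + 138.125.210.184/31 (H2) depth=31
  + 138.125.210.184/32 (H7) depth=32
  lookup 138.125.210.184: bits 10001010011111011101001010111000 walk d0:-→d1:-→d2:-→d3:-→d4:-→d5:-→d6:-→d7:-→d8:-→d9:-→d10:-→d11:-→d12:-→d13:-→d14:-→d15:-→d16:-→d17:-→d18:-→d19:-→d20:-→d21:-→d22:-→d23:-→d24:-→d25:-→d26:-→d27:-→d28:-→d29:-→d30:-→d31:H2→d32:H7 -> H7
  - 138.125.210.184/32 clear@32
  + 233.0.0.0/10 (H6) depth=10
  + 233.38.147.88/32 (H4) depth=32
  lookup 233.38.156.152: bits 11101001001001101001 walk d0:-→d1:-→d2:-→d3:-→d4:-→d5:-→d6:-→d7:-→d8:-→d9:-→d10:H6→d11:-→d12:-→d13:-→d14:-→d15:-→d16:-→d17:-→d18:-→d19:-→d20:- -> H6

== LOOKUPS ==
["H7","H6"]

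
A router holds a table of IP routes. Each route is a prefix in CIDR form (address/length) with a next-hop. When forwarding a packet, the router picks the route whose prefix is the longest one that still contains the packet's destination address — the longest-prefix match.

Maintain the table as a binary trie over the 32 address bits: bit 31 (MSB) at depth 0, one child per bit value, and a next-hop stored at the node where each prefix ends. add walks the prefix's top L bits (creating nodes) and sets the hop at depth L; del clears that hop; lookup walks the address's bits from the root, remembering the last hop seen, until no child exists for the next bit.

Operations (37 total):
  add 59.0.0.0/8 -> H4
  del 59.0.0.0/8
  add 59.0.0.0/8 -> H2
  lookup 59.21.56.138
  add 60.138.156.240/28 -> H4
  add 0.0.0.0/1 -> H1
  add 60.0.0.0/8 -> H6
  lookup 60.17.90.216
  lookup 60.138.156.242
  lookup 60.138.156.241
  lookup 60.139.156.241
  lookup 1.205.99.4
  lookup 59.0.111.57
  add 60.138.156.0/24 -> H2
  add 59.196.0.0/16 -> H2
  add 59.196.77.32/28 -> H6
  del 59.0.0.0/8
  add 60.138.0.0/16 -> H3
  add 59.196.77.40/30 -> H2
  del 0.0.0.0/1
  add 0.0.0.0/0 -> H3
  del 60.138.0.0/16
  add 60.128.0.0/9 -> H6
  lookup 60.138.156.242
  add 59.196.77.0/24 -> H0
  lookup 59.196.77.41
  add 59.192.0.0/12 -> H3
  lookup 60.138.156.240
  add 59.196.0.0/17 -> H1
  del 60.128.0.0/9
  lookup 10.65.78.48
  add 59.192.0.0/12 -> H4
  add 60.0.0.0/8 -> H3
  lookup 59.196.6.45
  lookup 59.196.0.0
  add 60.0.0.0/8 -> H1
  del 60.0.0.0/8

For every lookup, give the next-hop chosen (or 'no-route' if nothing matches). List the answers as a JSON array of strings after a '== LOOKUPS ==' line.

Trace:
  add 59.0.0.0/8 -> H4 at depth 8
  - 59.0.0.0/8 clear@8
  add 59.0.0.0/8 -> H2 at depth 8
  ? 59.21.56.138  path d0:-→d1:-→d2:-→d3:-→d4:-→d5:-→d6:-→d7:-→d8:H2  best=H2
  add 60.138.156.240/28 -> H4 at depth 28
  add 0.0.0.0/1 -> H1 at depth 1
  add 60.0.0.0/8 -> H6 at depth 8
  ? 60.17.90.216  path d0:-→d1:H1→d2:-→d3:-→d4:-→d5:-→d6:-→d7:-→d8:H6  best=H6
  ? 60.138.156.242  path d0:-→d1:H1→d2:-→d3:-→d4:-→d5:-→d6:-→d7:-→d8:H6→d9:-→d10:-→d11:-→d12:-→d13:-→d14:-→d15:-→d16:-→d17:-→d18:-→d19:-→d20:-→d21:-→d22:-→d23:-→d24:-→d25:-→d26:-→d27:-→d28:H4  best=H4
  ? 60.138.156.241  path d0:-→d1:H1→d2:-→d3:-→d4:-→d5:-→d6:-→d7:-→d8:H6→d9:-→d10:-→d11:-→d12:-→d13:-→d14:-→d15:-→d16:-→d17:-→d18:-→d19:-→d20:-→d21:-→d22:-→d23:-→d24:-→d25:-→d26:-→d27:-→d28:H4  best=H4
  ? 60.139.156.241  path d0:-→d1:H1→d2:-→d3:-→d4:-→d5:-→d6:-→d7:-→d8:H6→d9:-→d10:-→d11:-→d12:-→d13:-→d14:-→d15:-  best=H6
  ? 1.205.99.4  path d0:-→d1:H1→d2:-  best=H1
  ? 59.0.111.57  path d0:-→d1:H1→d2:-→d3:-→d4:-→d5:-→d6:-→d7:-→d8:H2  best=H2
  add 60.138.156.0/24 -> H2 at depth 24
  add 59.196.0.0/16 -> H2 at depth 16
  add 59.196.77.32/28 -> H6 at depth 28
  - 59.0.0.0/8 clear@8
  add 60.138.0.0/16 -> H3 at depth 16
  add 59.196.77.40/30 -> H2 at depth 30
  - 0.0.0.0/1 clear@1
  add 0.0.0.0/0 -> H3 at depth 0
  - 60.138.0.0/16 clear@16
  add 60.128.0.0/9 -> H6 at depth 9
  ? 60.138.156.242  path d0:H3→d1:-→d2:-→d3:-→d4:-→d5:-→d6:-→d7:-→d8:H6→d9:H6→d10:-→d11:-→d12:-→d13:-→d14:-→d15:-→d16:-→d17:-→d18:-→d19:-→d20:-→d21:-→d22:-→d23:-→d24:H2→d25:-→d26:-→d27:-→d28:H4  best=H4
  add 59.196.77.0/24 -> H0 at depth 24
  ? 59.196.77.41  path d0:H3→d1:-→d2:-→d3:-→d4:-→d5:-→d6:-→d7:-→d8:-→d9:-→d10:-→d11:-→d12:-→d13:-→d14:-→d15:-→d16:H2→d17:-→d18:-→d19:-→d20:-→d21:-→d22:-→d23:-→d24:H0→d25:-→d26:-→d27:-→d28:H6→d29:-→d30:H2  best=H2
  add 59.192.0.0/12 -> H3 at depth 12
  ? 60.138.156.240  path d0:H3→d1:-→d2:-→d3:-→d4:-→d5:-→d6:-→d7:-→d8:H6→d9:H6→d10:-→d11:-→d12:-→d13:-→d14:-→d15:-→d16:-→d17:-→d18:-→d19:-→d20:-→d21:-→d22:-→d23:-→d24:H2→d25:-→d26:-→d27:-→d28:H4  best=H4
  add 59.196.0.0/17 -> H1 at depth 17
  - 60.128.0.0/9 clear@9
  ? 10.65.78.48  path d0:H3→d1:-→d2:-  best=H3
  add 59.192.0.0/12 -> H4 at depth 12
  add 60.0.0.0/8 -> H3 at depth 8
  ? 59.196.6.45  path d0:H3→d1:-→d2:-→d3:-→d4:-→d5:-→d6:-→d7:-→d8:-→d9:-→d10:-→d11:-→d12:H4→d13:-→d14:-→d15:-→d16:H2→d17:H1  best=H1
  ? 59.196.0.0  path d0:H3→d1:-→d2:-→d3:-→d4:-→d5:-→d6:-→d7:-→d8:-→d9:-→d10:-→d11:-→d12:H4→d13:-→d14:-→d15:-→d16:H2→d17:H1  best=H1
  add 60.0.0.0/8 -> H1 at depth 8
  - 60.0.0.0/8 clear@8

== LOOKUPS ==
["H2","H6","H4","H4","H6","H1","H2","H4","H2","H4","H3","H1","H1"]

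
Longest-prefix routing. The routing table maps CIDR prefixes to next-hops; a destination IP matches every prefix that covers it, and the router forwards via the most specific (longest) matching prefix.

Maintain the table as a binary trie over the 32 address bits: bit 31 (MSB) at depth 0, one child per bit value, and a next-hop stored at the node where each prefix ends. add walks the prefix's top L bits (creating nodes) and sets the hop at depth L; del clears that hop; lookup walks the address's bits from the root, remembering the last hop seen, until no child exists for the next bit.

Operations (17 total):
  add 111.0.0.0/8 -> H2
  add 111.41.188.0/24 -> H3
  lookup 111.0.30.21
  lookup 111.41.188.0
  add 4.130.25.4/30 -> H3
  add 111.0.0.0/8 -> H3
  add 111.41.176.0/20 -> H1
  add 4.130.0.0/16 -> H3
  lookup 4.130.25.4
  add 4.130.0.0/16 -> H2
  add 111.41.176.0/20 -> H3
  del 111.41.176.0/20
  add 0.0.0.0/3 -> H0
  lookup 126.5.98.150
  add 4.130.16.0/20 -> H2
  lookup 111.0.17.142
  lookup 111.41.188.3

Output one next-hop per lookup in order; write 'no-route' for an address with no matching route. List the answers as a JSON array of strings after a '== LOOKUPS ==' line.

Process each operation:
  + 111.0.0.0/8 (H2) depth=8
  + 111.41.188.0/24 (H3) depth=24
  lookup 111.0.30.21: bits 0110111100 walk d0:-→d1:-→d2:-→d3:-→d4:-→d5:-→d6:-→d7:-→d8:H2→d9:-→d10:- -> H2
  lookup 111.41.188.0: bits 011011110010100110111100 walk d0:-→d1:-→d2:-→d3:-→d4:-→d5:-→d6:-→d7:-→d8:H2→d9:-→d10:-→d11:-→d12:-→d13:-→d14:-→d15:-→d16:-→d17:-→d18:-→d19:-→d20:-→d21:-→d22:-→d23:-→d24:H3 -> H3
  + 4.130.25.4/30 (H3) depth=30
  + 111.0.0.0/8 (H3) depth=8
  + 111.41.176.0/20 (H1) depth=20
  + 4.130.0.0/16 (H3) depth=16
  lookup 4.130.25.4: bits 000001001000001000011001000001 walk d0:-→d1:-→d2:-→d3:-→d4:-→d5:-→d6:-→d7:-→d8:-→d9:-→d10:-→d11:-→d12:-→d13:-→d14:-→d15:-→d16:H3→d17:-→d18:-→d19:-→d20:-→d21:-→d22:-→d23:-→d24:-→d25:-→d26:-→d27:-→d28:-→d29:-→d30:H3 -> H3
  + 4.130.0.0/16 (H2) depth=16
  + 111.41.176.0/20 (H3) depth=20
  - 111.41.176.0/20 clear@20
  + 0.0.0.0/3 (H0) depth=3
  lookup 126.5.98.150: bits 011 walk d0:-→d1:-→d2:-→d3:- -> no-route
  + 4.130.16.0/20 (H2) depth=20
  lookup 111.0.17.142: bits 0110111100 walk d0:-→d1:-→d2:-→d3:-→d4:-→d5:-→d6:-→d7:-→d8:H3→d9:-→d10:- -> H3
  lookup 111.41.188.3: bits 011011110010100110111100 walk d0:-→d1:-→d2:-→d3:-→d4:-→d5:-→d6:-→d7:-→d8:H3→d9:-→d10:-→d11:-→d12:-→d13:-→d14:-→d15:-→d16:-→d17:-→d18:-→d19:-→d20:-→d21:-→d22:-→d23:-→d24:H3 -> H3

== LOOKUPS ==
["H2","H3","H3","no-route","H3","H3"]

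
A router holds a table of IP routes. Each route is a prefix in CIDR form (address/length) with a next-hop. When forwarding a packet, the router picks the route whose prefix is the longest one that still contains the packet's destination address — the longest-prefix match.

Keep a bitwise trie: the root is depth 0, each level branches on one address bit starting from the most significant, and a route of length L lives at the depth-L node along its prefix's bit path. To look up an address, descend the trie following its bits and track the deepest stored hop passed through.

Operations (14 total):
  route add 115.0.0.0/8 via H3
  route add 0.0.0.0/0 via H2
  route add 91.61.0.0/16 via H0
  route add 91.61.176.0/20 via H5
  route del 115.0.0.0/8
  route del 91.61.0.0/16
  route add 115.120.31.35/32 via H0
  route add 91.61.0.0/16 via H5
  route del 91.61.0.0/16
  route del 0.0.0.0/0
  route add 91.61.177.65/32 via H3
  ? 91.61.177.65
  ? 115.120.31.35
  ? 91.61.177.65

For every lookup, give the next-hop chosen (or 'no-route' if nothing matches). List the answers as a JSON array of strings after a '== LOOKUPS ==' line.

Apply in order:
  add 115.0.0.0/8 -> H3 at depth 8
  add 0.0.0.0/0 -> H2 at depth 0
  add 91.61.0.0/16 -> H0 at depth 16
  add 91.61.176.0/20 -> H5 at depth 20
  - 115.0.0.0/8 clear@8
  - 91.61.0.0/16 clear@16
  add 115.120.31.35/32 -> H0 at depth 32
  add 91.61.0.0/16 -> H5 at depth 16
  - 91.61.0.0/16 clear@16
  - 0.0.0.0/0 clear@0
  add 91.61.177.65/32 -> H3 at depth 32
  Q 91.61.177.65: descend 01011011001111011011000101000001 ; hops seen [H5,H3] ; pick H3
  Q 115.120.31.35: descend 01110011011110000001111100100011 ; hops seen [H0] ; pick H0
  Q 91.61.177.65: descend 01011011001111011011000101000001 ; hops seen [H5,H3] ; pick H3

== LOOKUPS ==
["H3","H0","H3"]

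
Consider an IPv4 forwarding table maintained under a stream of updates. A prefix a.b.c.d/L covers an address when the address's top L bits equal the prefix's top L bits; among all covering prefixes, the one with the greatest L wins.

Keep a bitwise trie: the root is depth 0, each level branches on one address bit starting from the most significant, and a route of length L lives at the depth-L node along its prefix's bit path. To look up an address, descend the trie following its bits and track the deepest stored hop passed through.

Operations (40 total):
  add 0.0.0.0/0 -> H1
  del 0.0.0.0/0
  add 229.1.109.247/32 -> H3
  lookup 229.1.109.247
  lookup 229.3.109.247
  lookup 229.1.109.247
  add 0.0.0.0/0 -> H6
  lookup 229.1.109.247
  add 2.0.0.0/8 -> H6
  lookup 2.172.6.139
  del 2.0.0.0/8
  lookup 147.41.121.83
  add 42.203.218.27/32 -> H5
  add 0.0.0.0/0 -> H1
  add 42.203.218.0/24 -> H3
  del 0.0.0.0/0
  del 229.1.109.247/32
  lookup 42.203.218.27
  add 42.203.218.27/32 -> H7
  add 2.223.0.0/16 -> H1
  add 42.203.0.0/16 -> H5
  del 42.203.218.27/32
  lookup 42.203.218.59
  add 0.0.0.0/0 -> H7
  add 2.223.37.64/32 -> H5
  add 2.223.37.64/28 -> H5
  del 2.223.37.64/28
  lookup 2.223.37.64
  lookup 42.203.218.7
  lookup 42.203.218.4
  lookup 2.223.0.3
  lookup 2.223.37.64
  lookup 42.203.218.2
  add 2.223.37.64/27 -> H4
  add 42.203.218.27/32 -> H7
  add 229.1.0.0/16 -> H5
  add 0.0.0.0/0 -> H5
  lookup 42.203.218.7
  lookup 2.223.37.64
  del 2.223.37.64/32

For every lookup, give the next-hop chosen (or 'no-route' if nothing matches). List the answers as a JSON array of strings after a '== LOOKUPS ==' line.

Apply in order:
  + 0.0.0.0/0 (H1) depth=0
  - 0.0.0.0/0 clear@0
  + 229.1.109.247/32 (H3) depth=32
  lookup 229.1.109.247: bits 11100101000000010110110111110111 walk d0:-→d1:-→d2:-→d3:-→d4:-→d5:-→d6:-→d7:-→d8:-→d9:-→d10:-→d11:-→d12:-→d13:-→d14:-→d15:-→d16:-→d17:-→d18:-→d19:-→d20:-→d21:-→d22:-→d23:-→d24:-→d25:-→d26:-→d27:-→d28:-→d29:-→d30:-→d31:-→d32:H3 -> H3
  lookup 229.3.109.247: bits 11100101000000 walk d0:-→d1:-→d2:-→d3:-→d4:-→d5:-→d6:-→d7:-→d8:-→d9:-→d10:-→d11:-→d12:-→d13:-→d14:- -> no-route
  lookup 229.1.109.247: bits 11100101000000010110110111110111 walk d0:-→d1:-→d2:-→d3:-→d4:-→d5:-→d6:-→d7:-→d8:-→d9:-→d10:-→d11:-→d12:-→d13:-→d14:-→d15:-→d16:-→d17:-→d18:-→d19:-→d20:-→d21:-→d22:-→d23:-→d24:-→d25:-→d26:-→d27:-→d28:-→d29:-→d30:-→d31:-→d32:H3 -> H3
  + 0.0.0.0/0 (H6) depth=0
  lookup 229.1.109.247: bits 11100101000000010110110111110111 walk d0:H6→d1:-→d2:-→d3:-→d4:-→d5:-→d6:-→d7:-→d8:-→d9:-→d10:-→d11:-→d12:-→d13:-→d14:-→d15:-→d16:-→d17:-→d18:-→d19:-→d20:-→d21:-→d22:-→d23:-→d24:-→d25:-→d26:-→d27:-→d28:-→d29:-→d30:-→d31:-→d32:H3 -> H3
  + 2.0.0.0/8 (H6) depth=8
  lookup 2.172.6.139: bits 00000010 walk d0:H6→d1:-→d2:-→d3:-→d4:-→d5:-→d6:-→d7:-→d8:H6 -> H6
  - 2.0.0.0/8 clear@8
  lookup 147.41.121.83: bits 1 walk d0:H6→d1:- -> H6
  + 42.203.218.27/32 (H5) depth=32
  + 0.0.0.0/0 (H1) depth=0
  + 42.203.218.0/24 (H3) depth=24
  - 0.0.0.0/0 clear@0
  - 229.1.109.247/32 clear@32
  lookup 42.203.218.27: bits 00101010110010111101101000011011 walk d0:-→d1:-→d2:-→d3:-→d4:-→d5:-→d6:-→d7:-→d8:-→d9:-→d10:-→d11:-→d12:-→d13:-→d14:-→d15:-→d16:-→d17:-→d18:-→d19:-→d20:-→d21:-→d22:-→d23:-→d24:H3→d25:-→d26:-→d27:-→d28:-→d29:-→d30:-→d31:-→d32:H5 -> H5
  + 42.203.218.27/32 (H7) depth=32
  + 2.223.0.0/16 (H1) depth=16
  + 42.203.0.0/16 (H5) depth=16
  - 42.203.218.27/32 clear@32
  lookup 42.203.218.59: bits 00101010110010111101101000 walk d0:-→d1:-→d2:-→d3:-→d4:-→d5:-→d6:-→d7:-→d8:-→d9:-→d10:-→d11:-→d12:-→d13:-→d14:-→d15:-→d16:H5→d17:-→d18:-→d19:-→d20:-→d21:-→d22:-→d23:-→d24:H3→d25:-→d26:- -> H3
  + 0.0.0.0/0 (H7) depth=0
  + 2.223.37.64/32 (H5) depth=32
  + 2.223.37.64/28 (H5) depth=28
  - 2.223.37.64/28 clear@28
  lookup 2.223.37.64: bits 00000010110111110010010101000000 walk d0:H7→d1:-→d2:-→d3:-→d4:-→d5:-→d6:-→d7:-→d8:-→d9:-→d10:-→d11:-→d12:-→d13:-→d14:-→d15:-→d16:H1→d17:-→d18:-→d19:-→d20:-→d21:-→d22:-→d23:-→d24:-→d25:-→d26:-→d27:-→d28:-→d29:-→d30:-→d31:-→d32:H5 -> H5
  lookup 42.203.218.7: bits 001010101100101111011010000 walk d0:H7→d1:-→d2:-→d3:-→d4:-→d5:-→d6:-→d7:-→d8:-→d9:-→d10:-→d11:-→d12:-→d13:-→d14:-→d15:-→d16:H5→d17:-→d18:-→d19:-→d20:-→d21:-→d22:-→d23:-→d24:H3→d25:-→d26:-→d27:- -> H3
  lookup 42.203.218.4: bits 001010101100101111011010000 walk d0:H7→d1:-→d2:-→d3:-→d4:-→d5:-→d6:-→d7:-→d8:-→d9:-→d10:-→d11:-→d12:-→d13:-→d14:-→d15:-→d16:H5→d17:-→d18:-→d19:-→d20:-→d21:-→d22:-→d23:-→d24:H3→d25:-→d26:-→d27:- -> H3
  lookup 2.223.0.3: bits 000000101101111100 walk d0:H7→d1:-→d2:-→d3:-→d4:-→d5:-→d6:-→d7:-→d8:-→d9:-→d10:-→d11:-→d12:-→d13:-→d14:-→d15:-→d16:H1→d17:-→d18:- -> H1
  lookup 2.223.37.64: bits 00000010110111110010010101000000 walk d0:H7→d1:-→d2:-→d3:-→d4:-→d5:-→d6:-→d7:-→d8:-→d9:-→d10:-→d11:-→d12:-→d13:-→d14:-→d15:-→d16:H1→d17:-→d18:-→d19:-→d20:-→d21:-→d22:-→d23:-→d24:-→d25:-→d26:-→d27:-→d28:-→d29:-→d30:-→d31:-→d32:H5 -> H5
  lookup 42.203.218.2: bits 001010101100101111011010000 walk d0:H7→d1:-→d2:-→d3:-→d4:-→d5:-→d6:-→d7:-→d8:-→d9:-→d10:-→d11:-→d12:-→d13:-→d14:-→d15:-→d16:H5→d17:-→d18:-→d19:-→d20:-→d21:-→d22:-→d23:-→d24:H3→d25:-→d26:-→d27:- -> H3
  + 2.223.37.64/27 (H4) depth=27
  + 42.203.218.27/32 (H7) depth=32
  + 229.1.0.0/16 (H5) depth=16
  + 0.0.0.0/0 (H5) depth=0
  lookup 42.203.218.7: bits 001010101100101111011010000 walk d0:H5→d1:-→d2:-→d3:-→d4:-→d5:-→d6:-→d7:-→d8:-→d9:-→d10:-→d11:-→d12:-→d13:-→d14:-→d15:-→d16:H5→d17:-→d18:-→d19:-→d20:-→d21:-→d22:-→d23:-→d24:H3→d25:-→d26:-→d27:- -> H3
  lookup 2.223.37.64: bits 00000010110111110010010101000000 walk d0:H5→d1:-→d2:-→d3:-→d4:-→d5:-→d6:-→d7:-→d8:-→d9:-→d10:-→d11:-→d12:-→d13:-→d14:-→d15:-→d16:H1→d17:-→d18:-→d19:-→d20:-→d21:-→d22:-→d23:-→d24:-→d25:-→d26:-→d27:H4→d28:-→d29:-→d30:-→d31:-→d32:H5 -> H5
  - 2.223.37.64/32 clear@32

== LOOKUPS ==
["H3","no-route","H3","H3","H6","H6","H5","H3","H5","H3","H3","H1","H5","H3","H3","H5"]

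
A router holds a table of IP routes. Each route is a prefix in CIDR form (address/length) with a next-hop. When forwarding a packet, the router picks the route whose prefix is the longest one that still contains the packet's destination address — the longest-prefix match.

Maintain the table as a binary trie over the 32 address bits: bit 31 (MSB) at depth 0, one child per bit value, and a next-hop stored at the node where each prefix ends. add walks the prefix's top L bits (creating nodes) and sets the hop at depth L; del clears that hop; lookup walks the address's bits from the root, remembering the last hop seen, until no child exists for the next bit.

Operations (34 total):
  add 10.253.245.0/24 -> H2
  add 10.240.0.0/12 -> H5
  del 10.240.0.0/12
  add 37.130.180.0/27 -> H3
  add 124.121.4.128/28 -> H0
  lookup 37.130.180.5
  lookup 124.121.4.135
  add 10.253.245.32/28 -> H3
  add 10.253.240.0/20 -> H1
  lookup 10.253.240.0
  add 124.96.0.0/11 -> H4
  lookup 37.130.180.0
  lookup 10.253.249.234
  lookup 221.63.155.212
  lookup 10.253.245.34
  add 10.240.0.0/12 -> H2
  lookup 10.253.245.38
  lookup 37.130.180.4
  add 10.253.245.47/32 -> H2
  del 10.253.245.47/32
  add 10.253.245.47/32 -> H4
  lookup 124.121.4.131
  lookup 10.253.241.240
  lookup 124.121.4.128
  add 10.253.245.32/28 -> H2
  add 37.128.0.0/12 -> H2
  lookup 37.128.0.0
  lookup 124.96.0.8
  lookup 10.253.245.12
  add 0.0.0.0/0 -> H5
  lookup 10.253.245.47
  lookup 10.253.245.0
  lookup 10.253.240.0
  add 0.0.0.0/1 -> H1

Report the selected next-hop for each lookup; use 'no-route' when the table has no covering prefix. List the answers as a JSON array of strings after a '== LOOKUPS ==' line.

Trace:
  add 10.253.245.0/24 -> H2 at depth 24
  add 10.240.0.0/12 -> H5 at depth 12
  del 10.240.0.0/12 (clear depth 12)
  add 37.130.180.0/27 -> H3 at depth 27
  add 124.121.4.128/28 -> H0 at depth 28
  lookup 37.130.180.5: bits 001001011000001010110100000 walk d0:-→d1:-→d2:-→d3:-→d4:-→d5:-→d6:-→d7:-→d8:-→d9:-→d10:-→d11:-→d12:-→d13:-→d14:-→d15:-→d16:-→d17:-→d18:-→d19:-→d20:-→d21:-→d22:-→d23:-→d24:-→d25:-→d26:-→d27:H3 -> H3
  lookup 124.121.4.135: bits 0111110001111001000001001000 walk d0:-→d1:-→d2:-→d3:-→d4:-→d5:-→d6:-→d7:-→d8:-→d9:-→d10:-→d11:-→d12:-→d13:-→d14:-→d15:-→d16:-→d17:-→d18:-→d19:-→d20:-→d21:-→d22:-→d23:-→d24:-→d25:-→d26:-→d27:-→d28:H0 -> H0
  add 10.253.245.32/28 -> H3 at depth 28
  add 10.253.240.0/20 -> H1 at depth 20
  lookup 10.253.240.0: bits 000010101111110111110 walk d0:-→d1:-→d2:-→d3:-→d4:-→d5:-→d6:-→d7:-→d8:-→d9:-→d10:-→d11:-→d12:-→d13:-→d14:-→d15:-→d16:-→d17:-→d18:-→d19:-→d20:H1→d21:- -> H1
  add 124.96.0.0/11 -> H4 at depth 11
  lookup 37.130.180.0: bits 001001011000001010110100000 walk d0:-→d1:-→d2:-→d3:-→d4:-→d5:-→d6:-→d7:-→d8:-→d9:-→d10:-→d11:-→d12:-→d13:-→d14:-→d15:-→d16:-→d17:-→d18:-→d19:-→d20:-→d21:-→d22:-→d23:-→d24:-→d25:-→d26:-→d27:H3 -> H3
  lookup 10.253.249.234: bits 00001010111111011111 walk d0:-→d1:-→d2:-→d3:-→d4:-→d5:-→d6:-→d7:-→d8:-→d9:-→d10:-→d11:-→d12:-→d13:-→d14:-→d15:-→d16:-→d17:-→d18:-→d19:-→d20:H1 -> H1
  lookup 221.63.155.212: bits ε walk d0:- -> no-route
  lookup 10.253.245.34: bits 0000101011111101111101010010 walk d0:-→d1:-→d2:-→d3:-→d4:-→d5:-→d6:-→d7:-→d8:-→d9:-→d10:-→d11:-→d12:-→d13:-→d14:-→d15:-→d16:-→d17:-→d18:-→d19:-→d20:H1→d21:-→d22:-→d23:-→d24:H2→d25:-→d26:-→d27:-→d28:H3 -> H3
  add 10.240.0.0/12 -> H2 at depth 12
  lookup 10.253.245.38: bits 0000101011111101111101010010 walk d0:-→d1:-→d2:-→d3:-→d4:-→d5:-→d6:-→d7:-→d8:-→d9:-→d10:-→d11:-→d12:H2→d13:-→d14:-→d15:-→d16:-→d17:-→d18:-→d19:-→d20:H1→d21:-→d22:-→d23:-→d24:H2→d25:-→d26:-→d27:-→d28:H3 -> H3
  lookup 37.130.180.4: bits 001001011000001010110100000 walk d0:-→d1:-→d2:-→d3:-→d4:-→d5:-→d6:-→d7:-→d8:-→d9:-→d10:-→d11:-→d12:-→d13:-→d14:-→d15:-→d16:-→d17:-→d18:-→d19:-→d20:-→d21:-→d22:-→d23:-→d24:-→d25:-→d26:-→d27:H3 -> H3
  add 10.253.245.47/32 -> H2 at depth 32
  del 10.253.245.47/32 (clear depth 32)
  add 10.253.245.47/32 -> H4 at depth 32
  lookup 124.121.4.131: bits 0111110001111001000001001000 walk d0:-→d1:-→d2:-→d3:-→d4:-→d5:-→d6:-→d7:-→d8:-→d9:-→d10:-→d11:H4→d12:-→d13:-→d14:-→d15:-→d16:-→d17:-→d18:-→d19:-→d20:-→d21:-→d22:-→d23:-→d24:-→d25:-→d26:-→d27:-→d28:H0 -> H0
  lookup 10.253.241.240: bits 000010101111110111110 walk d0:-→d1:-→d2:-→d3:-→d4:-→d5:-→d6:-→d7:-→d8:-→d9:-→d10:-→d11:-→d12:H2→d13:-→d14:-→d15:-→d16:-→d17:-→d18:-→d19:-→d20:H1→d21:- -> H1
  lookup 124.121.4.128: bits 0111110001111001000001001000 walk d0:-→d1:-→d2:-→d3:-→d4:-→d5:-→d6:-→d7:-→d8:-→d9:-→d10:-→d11:H4→d12:-→d13:-→d14:-→d15:-→d16:-→d17:-→d18:-→d19:-→d20:-→d21:-→d22:-→d23:-→d24:-→d25:-→d26:-→d27:-→d28:H0 -> H0
  add 10.253.245.32/28 -> H2 at depth 28
  add 37.128.0.0/12 -> H2 at depth 12
  lookup 37.128.0.0: bits 00100101100000 walk d0:-→d1:-→d2:-→d3:-→d4:-→d5:-→d6:-→d7:-→d8:-→d9:-→d10:-→d11:-→d12:H2→d13:-→d14:- -> H2
  lookup 124.96.0.8: bits 01111100011 walk d0:-→d1:-→d2:-→d3:-→d4:-→d5:-→d6:-→d7:-→d8:-→d9:-→d10:-→d11:H4 -> H4
  lookup 10.253.245.12: bits 00001010111111011111010100 walk d0:-→d1:-→d2:-→d3:-→d4:-→d5:-→d6:-→d7:-→d8:-→d9:-→d10:-→d11:-→d12:H2→d13:-→d14:-→d15:-→d16:-→d17:-→d18:-→d19:-→d20:H1→d21:-→d22:-→d23:-→d24:H2→d25:-→d26:- -> H2
  add 0.0.0.0/0 -> H5 at depth 0
  lookup 10.253.245.47: bits 00001010111111011111010100101111 walk d0:H5→d1:-→d2:-→d3:-→d4:-→d5:-→d6:-→d7:-→d8:-→d9:-→d10:-→d11:-→d12:H2→d13:-→d14:-→d15:-→d16:-→d17:-→d18:-→d19:-→d20:H1→d21:-→d22:-→d23:-→d24:H2→d25:-→d26:-→d27:-→d28:H2→d29:-→d30:-→d31:-→d32:H4 -> H4
  lookup 10.253.245.0: bits 00001010111111011111010100 walk d0:H5→d1:-→d2:-→d3:-→d4:-→d5:-→d6:-→d7:-→d8:-→d9:-→d10:-→d11:-→d12:H2→d13:-→d14:-→d15:-→d16:-→d17:-→d18:-→d19:-→d20:H1→d21:-→d22:-→d23:-→d24:H2→d25:-→d26:- -> H2
  lookup 10.253.240.0: bits 000010101111110111110 walk d0:H5→d1:-→d2:-→d3:-→d4:-→d5:-→d6:-→d7:-→d8:-→d9:-→d10:-→d11:-→d12:H2→d13:-→d14:-→d15:-→d16:-→d17:-→d18:-→d19:-→d20:H1→d21:- -> H1
  add 0.0.0.0/1 -> H1 at depth 1

== LOOKUPS ==
["H3","H0","H1","H3","H1","no-route","H3","H3","H3","H0","H1","H0","H2","H4","H2","H4","H2","H1"]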